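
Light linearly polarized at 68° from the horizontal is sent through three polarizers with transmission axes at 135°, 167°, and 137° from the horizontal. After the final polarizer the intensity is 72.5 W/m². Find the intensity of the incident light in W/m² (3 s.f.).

I₀ ≈ 880 W/m²

By Malus's law, I₁ = I₀ cos²(135° − 68°) = I₀ cos²(67°) = 0.1527 I₀.
I₂ = I₁ cos²(167° − 135°) = 0.1527 I₀ · cos²(32°) = 0.1098 I₀.
I₃ = I₂ cos²(137° − 167°) = 0.1098 I₀ · cos²(30°) = 0.08235 I₀.
So 72.5 W/m² = 0.08235 I₀, giving I₀ = 72.5/0.08235 = 880.4 W/m².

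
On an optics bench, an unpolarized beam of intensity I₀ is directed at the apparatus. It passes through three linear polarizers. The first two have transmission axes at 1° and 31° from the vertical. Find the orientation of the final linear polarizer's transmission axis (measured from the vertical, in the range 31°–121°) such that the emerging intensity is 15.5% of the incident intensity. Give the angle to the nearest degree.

Unpolarized light through the first polarizer → I₁ = ½ I₀, now polarized at 1°.
I₂ = I₁ cos²(31° − 1°) = 0.5 I₀ · cos²(30°) = 0.375 I₀.
Need I₃/I₀ = 0.155, so cos²(θ − 31°) = 0.155 / 0.375 = 0.4133.
θ − 31° = arccos(√0.4133) = 50.0°, giving θ ≈ 31 + 50.0 = 81.0°.

θ ≈ 81°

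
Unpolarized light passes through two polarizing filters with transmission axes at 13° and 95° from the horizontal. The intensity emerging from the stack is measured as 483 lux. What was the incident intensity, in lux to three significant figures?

Unpolarized light through the first polarizer → I₁ = ½ I₀, now polarized at 13°.
I₂ = I₁ cos²(95° − 13°) = 0.5 I₀ · cos²(82°) = 0.009685 I₀.
So 483 lux = 0.009685 I₀, giving I₀ = 483/0.009685 = 4.987e+04 lux.

I₀ ≈ 4.99e4 lux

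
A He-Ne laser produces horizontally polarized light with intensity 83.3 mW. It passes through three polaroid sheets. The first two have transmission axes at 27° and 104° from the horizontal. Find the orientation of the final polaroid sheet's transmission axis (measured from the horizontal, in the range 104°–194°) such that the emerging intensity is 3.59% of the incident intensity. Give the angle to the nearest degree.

θ ≈ 123°

I₁ = I₀ cos²(27° − 0°) = I₀ cos²(27°) = 0.7939 I₀.
I₂ = I₁ cos²(104° − 27°) = 0.7939 I₀ · cos²(77°) = 0.04017 I₀.
Need I₃/I₀ = 0.0359, so cos²(θ − 104°) = 0.0359 / 0.04017 = 0.8936.
θ − 104° = arccos(√0.8936) = 19.0°, giving θ ≈ 104 + 19.0 = 123.0°.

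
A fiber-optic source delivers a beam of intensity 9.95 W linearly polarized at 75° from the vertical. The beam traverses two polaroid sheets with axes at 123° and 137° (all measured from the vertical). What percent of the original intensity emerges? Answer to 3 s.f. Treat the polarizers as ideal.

I₁ = 9.95 W · cos²(48°) = 4.455 W.
I₂ = I₁ · cos²(14°) = 4.455 · 0.9415 = 4.194 W.
That is 42.15% of the incident intensity.

≈ 42.2%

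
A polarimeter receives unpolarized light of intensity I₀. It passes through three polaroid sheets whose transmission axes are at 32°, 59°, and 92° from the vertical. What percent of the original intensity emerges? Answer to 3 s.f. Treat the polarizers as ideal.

Unpolarized light through the first polarizer → I₁ = ½ I₀, now polarized at 32°.
I₂ = I₁ cos²(59° − 32°) = 0.5 I₀ · cos²(27°) = 0.3969 I₀.
I₃ = I₂ cos²(92° − 59°) = 0.3969 I₀ · cos²(33°) = 0.2792 I₀.
That is 27.92% of the incident intensity.

≈ 27.9%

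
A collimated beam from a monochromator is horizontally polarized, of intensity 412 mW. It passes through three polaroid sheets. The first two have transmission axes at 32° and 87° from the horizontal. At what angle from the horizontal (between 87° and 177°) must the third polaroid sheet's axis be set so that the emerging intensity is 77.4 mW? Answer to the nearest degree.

θ ≈ 114°

By Malus's law, I₁ = I₀ cos²(32° − 0°) = I₀ cos²(32°) = 0.7192 I₀.
I₂ = I₁ cos²(87° − 32°) = 0.7192 I₀ · cos²(55°) = 0.2366 I₀.
Target fraction: 77.4 / 412 mW = 0.1879 of I₀.
Need I₃/I₀ = 0.1879, so cos²(θ − 87°) = 0.1879 / 0.2366 = 0.794.
θ − 87° = arccos(√0.794) = 27.0°, giving θ ≈ 87 + 27.0 = 114.0°.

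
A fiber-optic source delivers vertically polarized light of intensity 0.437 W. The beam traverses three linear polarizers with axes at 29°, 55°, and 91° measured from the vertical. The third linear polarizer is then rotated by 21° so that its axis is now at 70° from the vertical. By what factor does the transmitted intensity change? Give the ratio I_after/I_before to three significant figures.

I_new/I_old ≈ 1.43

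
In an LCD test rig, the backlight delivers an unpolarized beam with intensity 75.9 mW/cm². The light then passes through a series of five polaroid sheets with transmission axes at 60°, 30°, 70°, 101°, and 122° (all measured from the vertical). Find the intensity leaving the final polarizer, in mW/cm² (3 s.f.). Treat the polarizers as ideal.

I ≈ 10.7 mW/cm²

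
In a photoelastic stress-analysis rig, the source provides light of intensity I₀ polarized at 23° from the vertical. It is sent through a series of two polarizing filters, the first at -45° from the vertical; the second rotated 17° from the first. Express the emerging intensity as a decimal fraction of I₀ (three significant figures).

≈ 0.128 I₀

By Malus's law, I₁ = I₀ cos²(-45° − 23°) = I₀ cos²(68°) = 0.1403 I₀.
I₂ = I₁ cos²(17°) = 0.1403 · 0.9145 I₀ = 0.1283 I₀.
Transmitted fraction = 0.1283.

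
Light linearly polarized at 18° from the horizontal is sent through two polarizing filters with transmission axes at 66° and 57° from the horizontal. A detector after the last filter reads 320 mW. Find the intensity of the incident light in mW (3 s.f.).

I₀ ≈ 733 mW

By Malus's law, I₁ = I₀ cos²(66° − 18°) = I₀ cos²(48°) = 0.4477 I₀.
I₂ = I₁ cos²(57° − 66°) = 0.4477 I₀ · cos²(9°) = 0.4368 I₀.
So 320 mW = 0.4368 I₀, giving I₀ = 320/0.4368 = 732.6 mW.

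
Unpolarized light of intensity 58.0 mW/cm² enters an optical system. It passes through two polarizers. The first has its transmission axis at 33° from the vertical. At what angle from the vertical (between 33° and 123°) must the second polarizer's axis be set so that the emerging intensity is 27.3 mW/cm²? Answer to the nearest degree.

Unpolarized light through the first polarizer → I₁ = ½ I₀, now polarized at 33°.
Target fraction: 27.3 / 58.0 mW/cm² = 0.4707 of I₀.
Need I₂/I₀ = 0.4707, so cos²(θ − 33°) = 0.4707 / 0.5 = 0.9414.
θ − 33° = arccos(√0.9414) = 14.0°, giving θ ≈ 33 + 14.0 = 47.0°.

θ ≈ 47°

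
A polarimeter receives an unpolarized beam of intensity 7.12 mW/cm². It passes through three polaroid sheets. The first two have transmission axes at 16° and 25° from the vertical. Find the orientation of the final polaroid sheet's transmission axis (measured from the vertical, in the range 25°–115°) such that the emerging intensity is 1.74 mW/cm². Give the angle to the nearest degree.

θ ≈ 70°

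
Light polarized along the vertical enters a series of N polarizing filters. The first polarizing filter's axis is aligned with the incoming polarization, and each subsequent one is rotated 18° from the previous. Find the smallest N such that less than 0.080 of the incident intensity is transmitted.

N = 27

First polarizer is aligned with the polarization: full transmission.
Each further stage multiplies by cos²(18°) = 0.9045.
After N polarizers: T = 0.9045^(N−1). Require T < 0.080 ⇒ N−1 > ln(0.080)/ln(0.9045) = 25.17, so N−1 ≥ 26 and N = 27.
Check: N=27 gives T = 0.07357 < 0.080; N=26 gives T = 0.08134.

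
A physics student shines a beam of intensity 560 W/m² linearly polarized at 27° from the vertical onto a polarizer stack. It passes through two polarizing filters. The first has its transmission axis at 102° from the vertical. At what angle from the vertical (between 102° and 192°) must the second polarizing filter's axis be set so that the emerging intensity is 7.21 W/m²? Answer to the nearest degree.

θ ≈ 166°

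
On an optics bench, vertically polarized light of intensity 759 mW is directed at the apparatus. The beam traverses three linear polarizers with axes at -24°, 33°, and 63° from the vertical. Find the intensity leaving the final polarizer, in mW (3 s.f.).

I ≈ 141 mW

I₁ = 759 mW · cos²(24°) = 633.4 mW.
I₂ = I₁ · cos²(57°) = 633.4 · 0.2966 = 187.9 mW.
I₃ = I₂ · cos²(30°) = 187.9 · 0.75 = 140.9 mW.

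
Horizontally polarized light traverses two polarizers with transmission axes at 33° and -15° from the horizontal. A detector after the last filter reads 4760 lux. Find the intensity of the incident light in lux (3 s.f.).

I₀ ≈ 1.51e4 lux

By Malus's law, I₁ = I₀ cos²(33° − 0°) = I₀ cos²(33°) = 0.7034 I₀.
I₂ = I₁ cos²(-15° − 33°) = 0.7034 I₀ · cos²(48°) = 0.3149 I₀.
So 4760 lux = 0.3149 I₀, giving I₀ = 4760/0.3149 = 1.511e+04 lux.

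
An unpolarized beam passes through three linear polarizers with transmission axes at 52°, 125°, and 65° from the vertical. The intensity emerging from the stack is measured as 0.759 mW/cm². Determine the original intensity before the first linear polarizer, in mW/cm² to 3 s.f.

Unpolarized light through the first polarizer → I₁ = ½ I₀, now polarized at 52°.
I₂ = I₁ cos²(125° − 52°) = 0.5 I₀ · cos²(73°) = 0.04274 I₀.
I₃ = I₂ cos²(65° − 125°) = 0.04274 I₀ · cos²(60°) = 0.01069 I₀.
So 0.759 mW/cm² = 0.01069 I₀, giving I₀ = 0.759/0.01069 = 71.03 mW/cm².

I₀ ≈ 71.0 mW/cm²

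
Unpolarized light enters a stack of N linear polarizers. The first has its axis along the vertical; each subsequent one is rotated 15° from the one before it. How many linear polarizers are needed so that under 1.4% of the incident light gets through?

N = 53

First polarizer halves the unpolarized light: factor 1/2.
Each further stage multiplies by cos²(15°) = 0.933.
After N polarizers: T = 0.5·0.933^(N−1). Require T < 0.014 ⇒ N−1 > ln(0.014/0.5)/ln(0.933) = 51.57, so N−1 ≥ 52 and N = 53.
Check: N=53 gives T = 0.01359 < 0.014; N=52 gives T = 0.01456.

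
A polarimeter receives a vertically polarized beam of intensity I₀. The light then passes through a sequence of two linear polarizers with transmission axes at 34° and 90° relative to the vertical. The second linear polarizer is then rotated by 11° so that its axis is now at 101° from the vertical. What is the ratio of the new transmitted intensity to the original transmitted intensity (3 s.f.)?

I_new/I_old ≈ 0.488

Before rotation:
I₁ = I₀ cos²(34° − 0°) = I₀ cos²(34°) = 0.6873 I₀.
I₂ = I₁ cos²(90° − 34°) = 0.6873 I₀ · cos²(56°) = 0.2149 I₀.
After rotation:
I₁ = I₀ cos²(34° − 0°) = I₀ cos²(34°) = 0.6873 I₀.
I₂ = I₁ cos²(101° − 34°) = 0.6873 I₀ · cos²(67°) = 0.1049 I₀.
Ratio = 0.1049 / 0.2149 = 0.4882.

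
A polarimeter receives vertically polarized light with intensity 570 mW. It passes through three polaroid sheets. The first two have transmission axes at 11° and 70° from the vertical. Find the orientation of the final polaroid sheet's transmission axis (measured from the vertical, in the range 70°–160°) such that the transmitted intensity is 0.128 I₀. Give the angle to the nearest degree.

θ ≈ 115°

I₁ = I₀ cos²(11° − 0°) = I₀ cos²(11°) = 0.9636 I₀.
I₂ = I₁ cos²(70° − 11°) = 0.9636 I₀ · cos²(59°) = 0.2556 I₀.
Need I₃/I₀ = 0.128, so cos²(θ − 70°) = 0.128 / 0.2556 = 0.5008.
θ − 70° = arccos(√0.5008) = 45.0°, giving θ ≈ 70 + 45.0 = 115.0°.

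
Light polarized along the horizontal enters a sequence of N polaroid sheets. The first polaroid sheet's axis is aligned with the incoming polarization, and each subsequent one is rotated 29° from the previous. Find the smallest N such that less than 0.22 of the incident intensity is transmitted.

N = 7

First polarizer is aligned with the polarization: full transmission.
Each further stage multiplies by cos²(29°) = 0.765.
After N polarizers: T = 0.765^(N−1). Require T < 0.22 ⇒ N−1 > ln(0.22)/ln(0.765) = 5.65, so N−1 ≥ 6 and N = 7.
Check: N=7 gives T = 0.2004 < 0.22; N=6 gives T = 0.2619.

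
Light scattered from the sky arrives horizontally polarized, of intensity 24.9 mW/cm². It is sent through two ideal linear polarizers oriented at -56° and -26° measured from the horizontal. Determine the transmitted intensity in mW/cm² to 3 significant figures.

I ≈ 5.84 mW/cm²

By Malus's law, I₁ = 24.9 mW/cm² · cos²(56°) = 7.786 mW/cm².
I₂ = I₁ · cos²(30°) = 7.786 · 0.75 = 5.84 mW/cm².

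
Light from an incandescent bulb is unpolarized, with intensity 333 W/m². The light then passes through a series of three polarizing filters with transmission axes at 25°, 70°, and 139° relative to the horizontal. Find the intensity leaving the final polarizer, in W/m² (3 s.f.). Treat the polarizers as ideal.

I ≈ 10.7 W/m²

Unpolarized light through the first polarizer → I₁ = 333 W/m²/2 = 166.5 W/m², polarized at 25°.
I₂ = I₁ · cos²(45°) = 166.5 · 0.5 = 83.25 W/m².
I₃ = I₂ · cos²(69°) = 83.25 · 0.1284 = 10.69 W/m².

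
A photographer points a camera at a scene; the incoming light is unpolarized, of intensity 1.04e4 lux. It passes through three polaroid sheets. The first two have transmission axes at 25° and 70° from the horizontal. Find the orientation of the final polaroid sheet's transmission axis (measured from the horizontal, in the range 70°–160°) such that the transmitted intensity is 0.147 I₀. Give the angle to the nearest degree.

θ ≈ 110°

Unpolarized light through the first polarizer → I₁ = ½ I₀, now polarized at 25°.
I₂ = I₁ cos²(70° − 25°) = 0.5 I₀ · cos²(45°) = 0.25 I₀.
Need I₃/I₀ = 0.147, so cos²(θ − 70°) = 0.147 / 0.25 = 0.588.
θ − 70° = arccos(√0.588) = 39.9°, giving θ ≈ 70 + 39.9 = 109.9°.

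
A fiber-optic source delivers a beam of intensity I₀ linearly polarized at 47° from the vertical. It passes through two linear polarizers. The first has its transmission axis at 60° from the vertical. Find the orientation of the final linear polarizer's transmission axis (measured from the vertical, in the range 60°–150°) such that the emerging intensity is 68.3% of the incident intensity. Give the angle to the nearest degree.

θ ≈ 92°

I₁ = I₀ cos²(60° − 47°) = I₀ cos²(13°) = 0.9494 I₀.
Need I₂/I₀ = 0.683, so cos²(θ − 60°) = 0.683 / 0.9494 = 0.7194.
θ − 60° = arccos(√0.7194) = 32.0°, giving θ ≈ 60 + 32.0 = 92.0°.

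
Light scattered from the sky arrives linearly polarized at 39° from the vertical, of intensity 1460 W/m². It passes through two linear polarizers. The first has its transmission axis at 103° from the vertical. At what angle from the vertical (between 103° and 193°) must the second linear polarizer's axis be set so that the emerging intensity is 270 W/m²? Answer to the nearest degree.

I₁ = I₀ cos²(103° − 39°) = I₀ cos²(64°) = 0.1922 I₀.
Target fraction: 270 / 1460 W/m² = 0.1849 of I₀.
Need I₂/I₀ = 0.1849, so cos²(θ − 103°) = 0.1849 / 0.1922 = 0.9623.
θ − 103° = arccos(√0.9623) = 11.2°, giving θ ≈ 103 + 11.2 = 114.2°.

θ ≈ 114°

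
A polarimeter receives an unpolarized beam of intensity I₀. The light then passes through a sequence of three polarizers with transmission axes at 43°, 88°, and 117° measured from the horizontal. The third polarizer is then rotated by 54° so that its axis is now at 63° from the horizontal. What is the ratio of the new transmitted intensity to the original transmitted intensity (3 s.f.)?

I_new/I_old ≈ 1.07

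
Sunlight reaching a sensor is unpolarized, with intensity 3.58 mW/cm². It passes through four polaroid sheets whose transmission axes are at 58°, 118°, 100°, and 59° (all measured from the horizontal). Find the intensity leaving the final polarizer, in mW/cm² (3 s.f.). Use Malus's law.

I ≈ 0.231 mW/cm²

Unpolarized light through the first polarizer → I₁ = 3.58 mW/cm²/2 = 1.79 mW/cm², polarized at 58°.
I₂ = I₁ · cos²(60°) = 1.79 · 0.25 = 0.4475 mW/cm².
I₃ = I₂ · cos²(18°) = 0.4475 · 0.9045 = 0.4048 mW/cm².
I₄ = I₃ · cos²(41°) = 0.4048 · 0.5696 = 0.2306 mW/cm².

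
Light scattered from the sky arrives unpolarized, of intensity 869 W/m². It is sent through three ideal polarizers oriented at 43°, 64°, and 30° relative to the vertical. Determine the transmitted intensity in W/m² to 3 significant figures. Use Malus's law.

Unpolarized light through the first polarizer → I₁ = 869 W/m²/2 = 434.5 W/m², polarized at 43°.
I₂ = I₁ · cos²(21°) = 434.5 · 0.8716 = 378.7 W/m².
I₃ = I₂ · cos²(34°) = 378.7 · 0.6873 = 260.3 W/m².

I ≈ 260 W/m²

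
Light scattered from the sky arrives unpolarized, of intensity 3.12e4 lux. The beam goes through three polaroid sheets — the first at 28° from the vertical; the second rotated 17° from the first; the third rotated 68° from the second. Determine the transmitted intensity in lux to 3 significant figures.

I ≈ 2000 lux

Unpolarized light through the first polarizer → I₁ = 3.12e4 lux/2 = 1.56e+04 lux, polarized at 28°.
I₂ = I₁ · cos²(17°) = 1.56e+04 · 0.9145 = 1.427e+04 lux.
I₃ = I₂ · cos²(68°) = 1.427e+04 · 0.1403 = 2002 lux.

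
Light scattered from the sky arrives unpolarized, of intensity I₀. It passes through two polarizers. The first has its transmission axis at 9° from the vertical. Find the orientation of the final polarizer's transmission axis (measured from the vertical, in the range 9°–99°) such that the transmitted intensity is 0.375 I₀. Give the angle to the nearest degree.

Unpolarized light through the first polarizer → I₁ = ½ I₀, now polarized at 9°.
Need I₂/I₀ = 0.375, so cos²(θ − 9°) = 0.375 / 0.5 = 0.75.
θ − 9° = arccos(√0.75) = 30.0°, giving θ ≈ 9 + 30.0 = 39.0°.

θ ≈ 39°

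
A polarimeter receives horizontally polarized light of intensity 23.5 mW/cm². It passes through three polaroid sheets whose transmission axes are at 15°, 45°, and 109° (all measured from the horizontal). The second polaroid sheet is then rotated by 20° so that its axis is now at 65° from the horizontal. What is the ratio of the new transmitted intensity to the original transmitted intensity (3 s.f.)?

Before rotation:
I₁ = I₀ cos²(15° − 0°) = I₀ cos²(15°) = 0.933 I₀.
I₂ = I₁ cos²(45° − 15°) = 0.933 I₀ · cos²(30°) = 0.6998 I₀.
I₃ = I₂ cos²(109° − 45°) = 0.6998 I₀ · cos²(64°) = 0.1345 I₀.
After rotation:
I₁ = I₀ cos²(15° − 0°) = I₀ cos²(15°) = 0.933 I₀.
I₂ = I₁ cos²(65° − 15°) = 0.933 I₀ · cos²(50°) = 0.3855 I₀.
I₃ = I₂ cos²(109° − 65°) = 0.3855 I₀ · cos²(44°) = 0.1995 I₀.
Ratio = 0.1995 / 0.1345 = 1.483.

I_new/I_old ≈ 1.48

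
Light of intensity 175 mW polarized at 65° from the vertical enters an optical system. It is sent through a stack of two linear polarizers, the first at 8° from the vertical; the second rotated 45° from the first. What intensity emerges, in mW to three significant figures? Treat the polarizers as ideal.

I ≈ 26.0 mW

I₁ = 175 mW · cos²(57°) = 51.91 mW.
I₂ = I₁ · cos²(45°) = 51.91 · 0.5 = 25.96 mW.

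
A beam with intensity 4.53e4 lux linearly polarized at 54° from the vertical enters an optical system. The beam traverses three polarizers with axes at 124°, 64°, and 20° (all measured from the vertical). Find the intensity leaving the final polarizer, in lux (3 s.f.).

I ≈ 686 lux

I₁ = 4.53e4 lux · cos²(70°) = 5299 lux.
I₂ = I₁ · cos²(60°) = 5299 · 0.25 = 1325 lux.
I₃ = I₂ · cos²(44°) = 1325 · 0.5174 = 685.5 lux.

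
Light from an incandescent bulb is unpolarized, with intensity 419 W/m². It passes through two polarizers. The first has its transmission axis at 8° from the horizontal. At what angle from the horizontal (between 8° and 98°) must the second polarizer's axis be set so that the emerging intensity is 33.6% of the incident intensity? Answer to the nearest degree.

θ ≈ 43°

Unpolarized light through the first polarizer → I₁ = ½ I₀, now polarized at 8°.
Need I₂/I₀ = 0.336, so cos²(θ − 8°) = 0.336 / 0.5 = 0.672.
θ − 8° = arccos(√0.672) = 34.9°, giving θ ≈ 8 + 34.9 = 42.9°.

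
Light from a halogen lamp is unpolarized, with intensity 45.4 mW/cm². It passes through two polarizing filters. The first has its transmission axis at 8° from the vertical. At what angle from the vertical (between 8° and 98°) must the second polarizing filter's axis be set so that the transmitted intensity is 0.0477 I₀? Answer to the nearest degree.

Unpolarized light through the first polarizer → I₁ = ½ I₀, now polarized at 8°.
Need I₂/I₀ = 0.0477, so cos²(θ − 8°) = 0.0477 / 0.5 = 0.0954.
θ − 8° = arccos(√0.0954) = 72.0°, giving θ ≈ 8 + 72.0 = 80.0°.

θ ≈ 80°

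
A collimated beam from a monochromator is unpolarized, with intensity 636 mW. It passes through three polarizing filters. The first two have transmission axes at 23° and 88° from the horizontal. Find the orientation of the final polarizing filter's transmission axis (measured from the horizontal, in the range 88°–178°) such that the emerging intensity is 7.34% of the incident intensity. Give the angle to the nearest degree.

θ ≈ 113°

Unpolarized light through the first polarizer → I₁ = ½ I₀, now polarized at 23°.
I₂ = I₁ cos²(88° − 23°) = 0.5 I₀ · cos²(65°) = 0.0893 I₀.
Need I₃/I₀ = 0.0734, so cos²(θ − 88°) = 0.0734 / 0.0893 = 0.8219.
θ − 88° = arccos(√0.8219) = 25.0°, giving θ ≈ 88 + 25.0 = 113.0°.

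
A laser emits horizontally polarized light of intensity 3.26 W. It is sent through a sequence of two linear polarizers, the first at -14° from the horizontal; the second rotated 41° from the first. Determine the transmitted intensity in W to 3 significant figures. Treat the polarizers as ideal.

I ≈ 1.75 W

I₁ = 3.26 W · cos²(14°) = 3.069 W.
I₂ = I₁ · cos²(41°) = 3.069 · 0.5696 = 1.748 W.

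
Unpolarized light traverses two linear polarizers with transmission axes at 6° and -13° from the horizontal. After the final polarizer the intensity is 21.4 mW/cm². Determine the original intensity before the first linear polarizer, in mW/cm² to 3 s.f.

Unpolarized light through the first polarizer → I₁ = ½ I₀, now polarized at 6°.
I₂ = I₁ cos²(-13° − 6°) = 0.5 I₀ · cos²(19°) = 0.447 I₀.
So 21.4 mW/cm² = 0.447 I₀, giving I₀ = 21.4/0.447 = 47.87 mW/cm².

I₀ ≈ 47.9 mW/cm²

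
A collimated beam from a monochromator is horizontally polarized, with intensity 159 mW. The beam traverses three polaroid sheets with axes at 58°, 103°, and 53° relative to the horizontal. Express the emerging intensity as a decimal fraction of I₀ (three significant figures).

I₁ = 159 mW · cos²(58°) = 44.65 mW.
I₂ = I₁ · cos²(45°) = 44.65 · 0.5 = 22.32 mW.
I₃ = I₂ · cos²(50°) = 22.32 · 0.4132 = 9.224 mW.
Transmitted fraction = 0.05801.

I/I₀ ≈ 0.0580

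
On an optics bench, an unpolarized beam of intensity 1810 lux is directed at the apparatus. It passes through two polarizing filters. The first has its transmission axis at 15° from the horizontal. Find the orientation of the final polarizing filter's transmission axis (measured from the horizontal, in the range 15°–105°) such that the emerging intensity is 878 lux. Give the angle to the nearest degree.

θ ≈ 25°

Unpolarized light through the first polarizer → I₁ = ½ I₀, now polarized at 15°.
Target fraction: 878 / 1810 lux = 0.4851 of I₀.
Need I₂/I₀ = 0.4851, so cos²(θ − 15°) = 0.4851 / 0.5 = 0.9702.
θ − 15° = arccos(√0.9702) = 9.9°, giving θ ≈ 15 + 9.9 = 24.9°.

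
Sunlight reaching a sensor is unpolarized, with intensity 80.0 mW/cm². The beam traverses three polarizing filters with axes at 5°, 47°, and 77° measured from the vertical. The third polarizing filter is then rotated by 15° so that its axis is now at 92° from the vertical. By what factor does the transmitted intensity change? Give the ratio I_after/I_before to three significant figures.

Before rotation:
Unpolarized light through the first polarizer → I₁ = ½ I₀, now polarized at 5°.
I₂ = I₁ cos²(47° − 5°) = 0.5 I₀ · cos²(42°) = 0.2761 I₀.
I₃ = I₂ cos²(77° − 47°) = 0.2761 I₀ · cos²(30°) = 0.2071 I₀.
After rotation:
Unpolarized light through the first polarizer → I₁ = ½ I₀, now polarized at 5°.
I₂ = I₁ cos²(47° − 5°) = 0.5 I₀ · cos²(42°) = 0.2761 I₀.
I₃ = I₂ cos²(92° − 47°) = 0.2761 I₀ · cos²(45°) = 0.1381 I₀.
Ratio = 0.1381 / 0.2071 = 0.6667.

I_new/I_old ≈ 0.667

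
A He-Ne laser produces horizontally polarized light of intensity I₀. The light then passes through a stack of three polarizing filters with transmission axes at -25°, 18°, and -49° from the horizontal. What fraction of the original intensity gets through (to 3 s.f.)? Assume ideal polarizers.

≈ 0.0671 I₀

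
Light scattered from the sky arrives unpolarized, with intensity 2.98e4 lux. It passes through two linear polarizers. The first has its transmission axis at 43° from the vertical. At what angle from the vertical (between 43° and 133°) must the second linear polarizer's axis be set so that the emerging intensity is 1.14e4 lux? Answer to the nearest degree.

θ ≈ 72°

Unpolarized light through the first polarizer → I₁ = ½ I₀, now polarized at 43°.
Target fraction: 1.14e4 / 2.98e4 lux = 0.3826 of I₀.
Need I₂/I₀ = 0.3826, so cos²(θ − 43°) = 0.3826 / 0.5 = 0.7651.
θ − 43° = arccos(√0.7651) = 29.0°, giving θ ≈ 43 + 29.0 = 72.0°.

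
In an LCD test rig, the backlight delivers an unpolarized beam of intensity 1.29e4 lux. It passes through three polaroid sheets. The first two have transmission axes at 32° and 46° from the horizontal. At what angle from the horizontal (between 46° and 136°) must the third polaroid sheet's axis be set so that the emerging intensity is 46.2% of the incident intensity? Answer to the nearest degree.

θ ≈ 54°

Unpolarized light through the first polarizer → I₁ = ½ I₀, now polarized at 32°.
I₂ = I₁ cos²(46° − 32°) = 0.5 I₀ · cos²(14°) = 0.4707 I₀.
Need I₃/I₀ = 0.462, so cos²(θ − 46°) = 0.462 / 0.4707 = 0.9814.
θ − 46° = arccos(√0.9814) = 7.8°, giving θ ≈ 46 + 7.8 = 53.8°.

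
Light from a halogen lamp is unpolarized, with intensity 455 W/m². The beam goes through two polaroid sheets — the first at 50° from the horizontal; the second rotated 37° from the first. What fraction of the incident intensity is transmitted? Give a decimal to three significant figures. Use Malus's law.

I/I₀ ≈ 0.319

Unpolarized light through the first polarizer → I₁ = 455 W/m²/2 = 227.5 W/m², polarized at 50°.
I₂ = I₁ · cos²(37°) = 227.5 · 0.6378 = 145.1 W/m².
Transmitted fraction = 0.3189.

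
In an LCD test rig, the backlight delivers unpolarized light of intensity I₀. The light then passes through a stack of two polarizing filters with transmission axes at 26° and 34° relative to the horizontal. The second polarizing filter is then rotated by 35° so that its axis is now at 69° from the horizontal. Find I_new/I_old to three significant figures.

Before rotation:
Unpolarized light through the first polarizer → I₁ = ½ I₀, now polarized at 26°.
I₂ = I₁ cos²(34° − 26°) = 0.5 I₀ · cos²(8°) = 0.4903 I₀.
After rotation:
Unpolarized light through the first polarizer → I₁ = ½ I₀, now polarized at 26°.
I₂ = I₁ cos²(69° − 26°) = 0.5 I₀ · cos²(43°) = 0.2674 I₀.
Ratio = 0.2674 / 0.4903 = 0.5454.

I_new/I_old ≈ 0.545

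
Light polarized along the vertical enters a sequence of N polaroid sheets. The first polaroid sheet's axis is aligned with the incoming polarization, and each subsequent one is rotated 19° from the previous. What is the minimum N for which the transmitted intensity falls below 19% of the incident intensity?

First polarizer is aligned with the polarization: full transmission.
Each further stage multiplies by cos²(19°) = 0.894.
After N polarizers: T = 0.894^(N−1). Require T < 0.19 ⇒ N−1 > ln(0.19)/ln(0.894) = 14.82, so N−1 ≥ 15 and N = 16.
Check: N=16 gives T = 0.1863 < 0.19; N=15 gives T = 0.2083.

N = 16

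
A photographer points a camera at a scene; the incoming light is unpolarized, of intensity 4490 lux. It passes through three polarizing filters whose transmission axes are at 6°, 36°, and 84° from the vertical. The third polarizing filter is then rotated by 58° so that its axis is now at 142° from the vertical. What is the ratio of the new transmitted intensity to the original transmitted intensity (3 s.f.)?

I_new/I_old ≈ 0.170

Before rotation:
Unpolarized light through the first polarizer → I₁ = ½ I₀, now polarized at 6°.
I₂ = I₁ cos²(36° − 6°) = 0.5 I₀ · cos²(30°) = 0.375 I₀.
I₃ = I₂ cos²(84° − 36°) = 0.375 I₀ · cos²(48°) = 0.1679 I₀.
After rotation:
Unpolarized light through the first polarizer → I₁ = ½ I₀, now polarized at 6°.
I₂ = I₁ cos²(36° − 6°) = 0.5 I₀ · cos²(30°) = 0.375 I₀.
Angle between axes 2 and 3: 74°. I₃ = 0.375 I₀ · cos²(74°) = 0.02849 I₀.
Ratio = 0.02849 / 0.1679 = 0.1697.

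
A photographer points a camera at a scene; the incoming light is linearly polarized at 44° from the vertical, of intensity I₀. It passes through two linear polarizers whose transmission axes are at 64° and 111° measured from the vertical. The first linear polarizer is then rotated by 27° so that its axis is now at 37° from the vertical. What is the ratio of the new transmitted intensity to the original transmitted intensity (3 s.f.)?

Before rotation:
By Malus's law, I₁ = I₀ cos²(64° − 44°) = I₀ cos²(20°) = 0.883 I₀.
I₂ = I₁ cos²(111° − 64°) = 0.883 I₀ · cos²(47°) = 0.4107 I₀.
After rotation:
I₁ = I₀ cos²(37° − 44°) = I₀ cos²(7°) = 0.9851 I₀.
I₂ = I₁ cos²(111° − 37°) = 0.9851 I₀ · cos²(74°) = 0.07485 I₀.
Ratio = 0.07485 / 0.4107 = 0.1822.

I_new/I_old ≈ 0.182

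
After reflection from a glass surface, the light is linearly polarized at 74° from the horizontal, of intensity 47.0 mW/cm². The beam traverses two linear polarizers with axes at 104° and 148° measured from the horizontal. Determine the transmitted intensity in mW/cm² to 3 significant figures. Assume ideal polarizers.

I₁ = 47.0 mW/cm² · cos²(30°) = 35.25 mW/cm².
I₂ = I₁ · cos²(44°) = 35.25 · 0.5174 = 18.24 mW/cm².

I ≈ 18.2 mW/cm²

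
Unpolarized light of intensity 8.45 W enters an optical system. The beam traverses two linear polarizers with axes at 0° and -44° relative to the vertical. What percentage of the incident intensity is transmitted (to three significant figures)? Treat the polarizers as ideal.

Unpolarized light through the first polarizer → I₁ = 8.45 W/2 = 4.225 W, polarized at 0°.
I₂ = I₁ · cos²(44°) = 4.225 · 0.5174 = 2.186 W.
That is 25.87% of the incident intensity.

≈ 25.9%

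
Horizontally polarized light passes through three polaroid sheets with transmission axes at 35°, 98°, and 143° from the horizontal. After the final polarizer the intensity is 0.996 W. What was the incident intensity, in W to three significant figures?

By Malus's law, I₁ = I₀ cos²(35° − 0°) = I₀ cos²(35°) = 0.671 I₀.
I₂ = I₁ cos²(98° − 35°) = 0.671 I₀ · cos²(63°) = 0.1383 I₀.
I₃ = I₂ cos²(143° − 98°) = 0.1383 I₀ · cos²(45°) = 0.06915 I₀.
So 0.996 W = 0.06915 I₀, giving I₀ = 0.996/0.06915 = 14.4 W.

I₀ ≈ 14.4 W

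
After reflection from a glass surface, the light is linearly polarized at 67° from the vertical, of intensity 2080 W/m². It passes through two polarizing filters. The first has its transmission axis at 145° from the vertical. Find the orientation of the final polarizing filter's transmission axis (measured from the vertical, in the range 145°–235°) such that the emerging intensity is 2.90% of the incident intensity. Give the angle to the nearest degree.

θ ≈ 180°

I₁ = I₀ cos²(145° − 67°) = I₀ cos²(78°) = 0.04323 I₀.
Need I₂/I₀ = 0.029, so cos²(θ − 145°) = 0.029 / 0.04323 = 0.6709.
θ − 145° = arccos(√0.6709) = 35.0°, giving θ ≈ 145 + 35.0 = 180.0°.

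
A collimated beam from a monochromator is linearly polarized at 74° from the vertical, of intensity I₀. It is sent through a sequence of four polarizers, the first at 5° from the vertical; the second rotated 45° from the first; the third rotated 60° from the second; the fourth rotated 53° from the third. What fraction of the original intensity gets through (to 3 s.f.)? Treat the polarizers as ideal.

≈ 0.00581 I₀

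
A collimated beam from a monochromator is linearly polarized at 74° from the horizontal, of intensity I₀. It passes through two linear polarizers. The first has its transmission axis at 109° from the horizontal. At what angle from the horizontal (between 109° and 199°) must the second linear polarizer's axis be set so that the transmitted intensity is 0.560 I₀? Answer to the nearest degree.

θ ≈ 133°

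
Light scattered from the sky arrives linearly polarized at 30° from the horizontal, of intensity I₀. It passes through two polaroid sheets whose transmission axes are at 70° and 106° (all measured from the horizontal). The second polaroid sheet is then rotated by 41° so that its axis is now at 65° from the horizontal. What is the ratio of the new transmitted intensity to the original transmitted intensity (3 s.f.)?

Before rotation:
By Malus's law, I₁ = I₀ cos²(70° − 30°) = I₀ cos²(40°) = 0.5868 I₀.
I₂ = I₁ cos²(106° − 70°) = 0.5868 I₀ · cos²(36°) = 0.3841 I₀.
After rotation:
I₁ = I₀ cos²(70° − 30°) = I₀ cos²(40°) = 0.5868 I₀.
I₂ = I₁ cos²(65° − 70°) = 0.5868 I₀ · cos²(5°) = 0.5824 I₀.
Ratio = 0.5824 / 0.3841 = 1.516.

I_new/I_old ≈ 1.52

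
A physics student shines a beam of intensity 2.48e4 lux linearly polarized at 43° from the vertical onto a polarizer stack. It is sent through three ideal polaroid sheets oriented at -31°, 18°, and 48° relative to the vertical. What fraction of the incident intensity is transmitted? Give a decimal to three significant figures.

I₁ = 2.48e4 lux · cos²(74°) = 1884 lux.
I₂ = I₁ · cos²(49°) = 1884 · 0.4304 = 811 lux.
I₃ = I₂ · cos²(30°) = 811 · 0.75 = 608.2 lux.
Transmitted fraction = 0.02453.

I/I₀ ≈ 0.0245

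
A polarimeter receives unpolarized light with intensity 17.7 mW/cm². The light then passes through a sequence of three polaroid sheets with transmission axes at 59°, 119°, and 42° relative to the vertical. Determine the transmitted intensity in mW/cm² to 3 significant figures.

Unpolarized light through the first polarizer → I₁ = 17.7 mW/cm²/2 = 8.85 mW/cm², polarized at 59°.
I₂ = I₁ · cos²(60°) = 8.85 · 0.25 = 2.213 mW/cm².
I₃ = I₂ · cos²(77°) = 2.213 · 0.0506 = 0.112 mW/cm².

I ≈ 0.112 mW/cm²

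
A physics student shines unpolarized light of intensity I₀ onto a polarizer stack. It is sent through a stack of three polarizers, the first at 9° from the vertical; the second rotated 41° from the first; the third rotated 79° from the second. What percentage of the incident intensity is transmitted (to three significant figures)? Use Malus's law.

≈ 1.04%

Unpolarized light through the first polarizer → I₁ = ½ I₀, now polarized at 9°.
I₂ = I₁ cos²(41°) = 0.5 · 0.5696 I₀ = 0.2848 I₀.
I₃ = I₂ cos²(79°) = 0.2848 · 0.03641 I₀ = 0.01037 I₀.
That is 1.037% of the incident intensity.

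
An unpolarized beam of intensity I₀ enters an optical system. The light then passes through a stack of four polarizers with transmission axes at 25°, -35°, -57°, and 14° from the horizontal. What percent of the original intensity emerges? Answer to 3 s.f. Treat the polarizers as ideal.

≈ 1.14%

Unpolarized light through the first polarizer → I₁ = ½ I₀, now polarized at 25°.
I₂ = I₁ cos²(-35° − 25°) = 0.5 I₀ · cos²(60°) = 0.125 I₀.
I₃ = I₂ cos²(-57° + 35°) = 0.125 I₀ · cos²(22°) = 0.1075 I₀.
I₄ = I₃ cos²(14° + 57°) = 0.1075 I₀ · cos²(71°) = 0.01139 I₀.
That is 1.139% of the incident intensity.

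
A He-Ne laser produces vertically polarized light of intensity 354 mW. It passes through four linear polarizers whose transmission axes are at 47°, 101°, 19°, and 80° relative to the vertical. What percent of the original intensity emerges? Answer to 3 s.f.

≈ 0.0732%

I₁ = 354 mW · cos²(47°) = 164.7 mW.
I₂ = I₁ · cos²(54°) = 164.7 · 0.3455 = 56.89 mW.
I₃ = I₂ · cos²(82°) = 56.89 · 0.01937 = 1.102 mW.
I₄ = I₃ · cos²(61°) = 1.102 · 0.235 = 0.259 mW.
That is 0.07316% of the incident intensity.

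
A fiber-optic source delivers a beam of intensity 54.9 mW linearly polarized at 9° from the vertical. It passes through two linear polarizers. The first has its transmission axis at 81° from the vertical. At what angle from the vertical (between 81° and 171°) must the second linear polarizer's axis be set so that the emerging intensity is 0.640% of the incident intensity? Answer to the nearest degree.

θ ≈ 156°

I₁ = I₀ cos²(81° − 9°) = I₀ cos²(72°) = 0.09549 I₀.
Need I₂/I₀ = 0.0064, so cos²(θ − 81°) = 0.0064 / 0.09549 = 0.06702.
θ − 81° = arccos(√0.06702) = 75.0°, giving θ ≈ 81 + 75.0 = 156.0°.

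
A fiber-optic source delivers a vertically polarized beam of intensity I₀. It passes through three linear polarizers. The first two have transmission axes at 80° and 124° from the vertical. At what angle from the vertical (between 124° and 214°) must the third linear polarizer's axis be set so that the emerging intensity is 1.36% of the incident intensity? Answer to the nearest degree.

By Malus's law, I₁ = I₀ cos²(80° − 0°) = I₀ cos²(80°) = 0.03015 I₀.
I₂ = I₁ cos²(124° − 80°) = 0.03015 I₀ · cos²(44°) = 0.0156 I₀.
Need I₃/I₀ = 0.0136, so cos²(θ − 124°) = 0.0136 / 0.0156 = 0.8716.
θ − 124° = arccos(√0.8716) = 21.0°, giving θ ≈ 124 + 21.0 = 145.0°.

θ ≈ 145°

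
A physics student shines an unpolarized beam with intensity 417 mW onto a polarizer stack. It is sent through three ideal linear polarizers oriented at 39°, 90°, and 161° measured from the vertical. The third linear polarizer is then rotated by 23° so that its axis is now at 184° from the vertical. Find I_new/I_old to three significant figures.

Before rotation:
Unpolarized light through the first polarizer → I₁ = ½ I₀, now polarized at 39°.
I₂ = I₁ cos²(90° − 39°) = 0.5 I₀ · cos²(51°) = 0.198 I₀.
I₃ = I₂ cos²(161° − 90°) = 0.198 I₀ · cos²(71°) = 0.02099 I₀.
After rotation:
Unpolarized light through the first polarizer → I₁ = ½ I₀, now polarized at 39°.
I₂ = I₁ cos²(90° − 39°) = 0.5 I₀ · cos²(51°) = 0.198 I₀.
Angle between axes 2 and 3: 86°. I₃ = 0.198 I₀ · cos²(86°) = 0.0009636 I₀.
Ratio = 0.0009636 / 0.02099 = 0.04591.

I_new/I_old ≈ 0.0459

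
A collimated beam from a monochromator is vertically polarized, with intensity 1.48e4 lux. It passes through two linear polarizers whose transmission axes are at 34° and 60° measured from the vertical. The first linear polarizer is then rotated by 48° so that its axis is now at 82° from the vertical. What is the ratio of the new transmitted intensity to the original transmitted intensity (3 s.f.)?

I_new/I_old ≈ 0.0300

Before rotation:
By Malus's law, I₁ = I₀ cos²(34° − 0°) = I₀ cos²(34°) = 0.6873 I₀.
I₂ = I₁ cos²(60° − 34°) = 0.6873 I₀ · cos²(26°) = 0.5552 I₀.
After rotation:
I₁ = I₀ cos²(82° − 0°) = I₀ cos²(82°) = 0.01937 I₀.
I₂ = I₁ cos²(60° − 82°) = 0.01937 I₀ · cos²(22°) = 0.01665 I₀.
Ratio = 0.01665 / 0.5552 = 0.02999.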